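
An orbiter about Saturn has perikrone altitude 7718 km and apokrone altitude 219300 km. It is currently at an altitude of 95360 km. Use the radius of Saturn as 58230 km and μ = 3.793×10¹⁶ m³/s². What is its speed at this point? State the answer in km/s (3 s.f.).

v ≈ 16.5 km/s

r_p = 58230 + 7718 = 65948 km = 6.5948×10⁷ m.
r_a = 58230 + 219300 = 277530 km = 2.7753×10⁸ m.
r = 58230 + 95360 = 1.5359×10⁵ km = 1.536×10⁸ m.
Semi-major axis a = (r_p + r_a)/2 = 1.7174×10⁵ km = 1.717×10⁸ m.
Vis-viva: v² = μ(2/r − 1/a) = 3.793×10¹⁶ × (1.302×10⁻⁸ − 5.823×10⁻⁹) = 2.731×10⁸ m²/s².
v = 16520 m/s = 16.52 km/s.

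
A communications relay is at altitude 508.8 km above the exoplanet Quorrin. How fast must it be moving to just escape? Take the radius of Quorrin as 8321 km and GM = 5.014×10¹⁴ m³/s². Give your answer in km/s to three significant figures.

r = 8321 + 508.8 = 8829.8 km = 8.8298×10⁶ m.
Escape speed v_esc = √(2μ/r) = √(2 × 5.014×10¹⁴ / 8.830×10⁶) = √(1.136×10⁸) = 10660 m/s.
= 10.66 km/s.

v_esc ≈ 10.7 km/s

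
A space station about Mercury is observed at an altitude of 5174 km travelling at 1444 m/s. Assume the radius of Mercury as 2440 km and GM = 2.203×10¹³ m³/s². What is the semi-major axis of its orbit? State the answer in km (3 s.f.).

a ≈ 5950 km

r = 2440 + 5174 = 7614.0 km = 7.614×10⁶ m.
Specific orbital energy ε = v²/2 − μ/r = (1444)²/2 − 2.203×10¹³/7.614×10⁶ = -1.851×10⁶ J/kg.
Since ε = −μ/(2a), a = −μ/(2ε) = 5.952×10⁶ m = 5951.5 km.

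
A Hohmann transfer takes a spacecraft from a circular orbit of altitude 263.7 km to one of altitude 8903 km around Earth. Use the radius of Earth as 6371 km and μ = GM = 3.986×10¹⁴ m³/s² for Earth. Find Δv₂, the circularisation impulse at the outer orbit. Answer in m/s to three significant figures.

r₁ = 6371 + 263.7 = 6634.7 km = 6.6347×10⁶ m.
r₂ = 6371 + 8903 = 15274 km = 1.5274×10⁷ m.
Transfer ellipse a_t = (r₁ + r₂)/2 = 1.095×10⁷ m.
At r₁: circular v_c1 = √(μ/r₁) = 7751 m/s; transfer-perigee v_p = √[μ(2/r₁ − 1/a_t)] = 9153 m/s.
At r₂: circular v_c2 = √(μ/r₂) = 5108 m/s; transfer-apogee v_a = √[μ(2/r₂ − 1/a_t)] = 3976 m/s.
Δv₂ = v_c2 − v_a = 1133 m/s.

Δv ≈ 1130 m/s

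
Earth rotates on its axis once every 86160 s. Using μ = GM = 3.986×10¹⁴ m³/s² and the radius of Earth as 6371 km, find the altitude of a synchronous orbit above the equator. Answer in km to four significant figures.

A synchronous orbit has period T, so by Kepler's third law a = (μT²/4π²)^(1/3).
μT²/4π² = 3.986×10¹⁴ × (8.616×10⁴)² / 39.48 = 7.495×10²² m³.
a = 4.216×10⁷ m = 42163 km.
Altitude h = a − R = 42163 − 6371 = 35792 km.

h_sync ≈ 35790 km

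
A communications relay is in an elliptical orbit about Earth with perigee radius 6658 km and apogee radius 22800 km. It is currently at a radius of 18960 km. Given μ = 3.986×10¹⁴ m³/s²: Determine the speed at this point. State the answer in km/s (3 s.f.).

v ≈ 3.87 km/s

Semi-major axis a = (r_p + r_a)/2 = 14729 km = 1.473×10⁷ m.
Vis-viva: v² = μ(2/r − 1/a) = 3.986×10¹⁴ × (1.055×10⁻⁷ − 6.789×10⁻⁸) = 1.498×10⁷ m²/s².
v = 3871 m/s = 3.871 km/s.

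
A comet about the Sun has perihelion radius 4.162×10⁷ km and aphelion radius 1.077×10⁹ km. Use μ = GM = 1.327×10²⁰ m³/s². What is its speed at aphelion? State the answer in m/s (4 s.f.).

Semi-major axis a = (r_p + r_a)/2 = 5.5931×10⁸ km = 5.593×10¹¹ m.
Vis-viva: v² = μ(2/r − 1/a) = 1.327×10²⁰ × (1.857×10⁻¹² − 1.788×10⁻¹²) = 9.169×10⁶ m²/s².
v = 3028 m/s.

v ≈ 3028 m/s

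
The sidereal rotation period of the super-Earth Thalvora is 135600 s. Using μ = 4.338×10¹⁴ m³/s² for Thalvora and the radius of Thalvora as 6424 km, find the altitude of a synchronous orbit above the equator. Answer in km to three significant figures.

h_sync ≈ 52300 km

A synchronous orbit has period T, so by Kepler's third law a = (μT²/4π²)^(1/3).
μT²/4π² = 4.338×10¹⁴ × (1.356×10⁵)² / 39.48 = 2.020×10²³ m³.
a = 5.868×10⁷ m = 58679 km.
Altitude h = a − R = 58679 − 6424 = 52255 km.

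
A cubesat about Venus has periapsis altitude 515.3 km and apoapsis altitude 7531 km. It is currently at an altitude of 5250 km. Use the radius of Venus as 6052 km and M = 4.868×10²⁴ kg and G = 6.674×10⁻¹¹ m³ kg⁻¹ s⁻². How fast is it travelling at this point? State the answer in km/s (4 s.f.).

v ≈ 5.025 km/s

μ = GM = 6.674×10⁻¹¹ × 4.868×10²⁴ = 3.249×10¹⁴ m³/s².
r_p = 6052 + 515.3 = 6567.3 km = 6.5673×10⁶ m.
r_a = 6052 + 7531 = 13583 km = 1.3583×10⁷ m.
r = 6052 + 5250 = 11302 km = 1.130×10⁷ m.
Semi-major axis a = (r_p + r_a)/2 = 10075 km = 1.008×10⁷ m.
Vis-viva: v² = μ(2/r − 1/a) = 3.249×10¹⁴ × (1.770×10⁻⁷ − 9.925×10⁻⁸) = 2.525×10⁷ m²/s².
v = 5025 m/s = 5.025 km/s.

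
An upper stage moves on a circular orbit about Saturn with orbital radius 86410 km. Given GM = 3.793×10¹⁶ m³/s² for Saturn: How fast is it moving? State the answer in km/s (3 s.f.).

v ≈ 21.0 km/s

r = 86410 km = 8.641×10⁷ m.
For a circular orbit v = √(μ/r) = √(3.793×10¹⁶ / 8.641×10⁷) = √(4.390×10⁸) = 20950 m/s.
That is 20.95 km/s.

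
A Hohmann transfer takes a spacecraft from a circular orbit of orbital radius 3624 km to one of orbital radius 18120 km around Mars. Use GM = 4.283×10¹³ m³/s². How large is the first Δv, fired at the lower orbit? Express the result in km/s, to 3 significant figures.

Δv ≈ 1.00 km/s

r₁ = 3624 km = 3.624×10⁶ m.
r₂ = 18120 km = 1.812×10⁷ m.
Transfer ellipse a_t = (r₁ + r₂)/2 = 1.087×10⁷ m.
At r₁: circular v_c1 = √(μ/r₁) = 3438 m/s; transfer-periapsis v_p = √[μ(2/r₁ − 1/a_t)] = 4438 m/s.
Δv₁ = v_p − v_c1 = 1000 m/s.
= 1.000 km/s.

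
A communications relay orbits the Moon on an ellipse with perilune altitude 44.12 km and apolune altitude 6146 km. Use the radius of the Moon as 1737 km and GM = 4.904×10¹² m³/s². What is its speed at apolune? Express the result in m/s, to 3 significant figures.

v ≈ 479 m/s

r_p = 1737 + 44.12 = 1781.1 km = 1.7811×10⁶ m.
r_a = 1737 + 6146 = 7883.0 km = 7.8830×10⁶ m.
Semi-major axis a = (r_p + r_a)/2 = 4832.1 km = 4.832×10⁶ m.
Vis-viva: v² = μ(2/r − 1/a) = 4.904×10¹² × (2.537×10⁻⁷ − 2.070×10⁻⁷) = 2.293×10⁵ m²/s².
v = 478.9 m/s.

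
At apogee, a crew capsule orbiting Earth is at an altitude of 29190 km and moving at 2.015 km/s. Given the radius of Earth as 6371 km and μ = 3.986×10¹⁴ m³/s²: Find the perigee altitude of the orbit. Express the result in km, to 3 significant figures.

r_a = 6371 + 29190 = 35561 km = 3.556×10⁷ m.
Specific energy ε = v²/2 − μ/r = -9.179×10⁶ J/kg, so a = −μ/(2ε) = 2.171×10⁷ m.
The apsides satisfy r_p + r_a = 2a, so the perigee radius is 2a − r_a = 7.865×10⁶ m = 7865.2 km.
Perigee altitude = 7865.2 − 6371 = 1494.2 km.

perigee altitude ≈ 1490 km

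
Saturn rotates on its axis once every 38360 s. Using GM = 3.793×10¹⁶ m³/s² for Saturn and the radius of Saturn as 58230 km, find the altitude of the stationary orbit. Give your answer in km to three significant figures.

h_sync ≈ 54000 km

A synchronous orbit has period T, so by Kepler's third law a = (μT²/4π²)^(1/3).
μT²/4π² = 3.793×10¹⁶ × (3.836×10⁴)² / 39.48 = 1.414×10²⁴ m³.
a = 1.122×10⁸ m = 1.1223×10⁵ km.
Altitude h = a − R = 1.1223×10⁵ − 58230 = 54005 km.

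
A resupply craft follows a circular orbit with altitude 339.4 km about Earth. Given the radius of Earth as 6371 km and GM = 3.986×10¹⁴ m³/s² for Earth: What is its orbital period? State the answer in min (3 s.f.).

r = 6371 + 339.4 = 6710.4 km = 6.7104×10⁶ m.
Kepler's third law: T = 2π√(r³/μ) = 2π√((6.710×10⁶)³ / 3.986×10¹⁴).
r³/μ = 7.581×10⁵ s², so T = 2π × 8.707×10² = 5.471×10³ s.
Converting: 5.471×10³ s ÷ 60.00 = 91.18 min.

T ≈ 91.2 min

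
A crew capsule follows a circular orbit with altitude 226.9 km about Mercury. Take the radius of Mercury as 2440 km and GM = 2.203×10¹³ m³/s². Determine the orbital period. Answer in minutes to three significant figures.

T ≈ 97.2 minutes

r = 2440 + 226.9 = 2666.9 km = 2.6669×10⁶ m.
Kepler's third law: T = 2π√(r³/μ) = 2π√((2.667×10⁶)³ / 2.203×10¹³).
r³/μ = 8.610×10⁵ s², so T = 2π × 9.279×10² = 5.830×10³ s.
Converting: 5.830×10³ s ÷ 60.00 = 97.17 minutes.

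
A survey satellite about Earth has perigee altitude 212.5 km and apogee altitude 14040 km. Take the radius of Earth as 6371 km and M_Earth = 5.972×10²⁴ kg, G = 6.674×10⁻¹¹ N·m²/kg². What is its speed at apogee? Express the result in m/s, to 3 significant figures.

v ≈ 3090 m/s

μ = GM = 6.674×10⁻¹¹ × 5.972×10²⁴ = 3.986×10¹⁴ m³/s².
r_p = 6371 + 212.5 = 6583.5 km = 6.5835×10⁶ m.
r_a = 6371 + 14040 = 20411 km = 2.0411×10⁷ m.
Semi-major axis a = (r_p + r_a)/2 = 13497 km = 1.350×10⁷ m.
Vis-viva: v² = μ(2/r − 1/a) = 3.986×10¹⁴ × (9.799×10⁻⁸ − 7.409×10⁻⁸) = 9.525×10⁶ m²/s².
v = 3086 m/s.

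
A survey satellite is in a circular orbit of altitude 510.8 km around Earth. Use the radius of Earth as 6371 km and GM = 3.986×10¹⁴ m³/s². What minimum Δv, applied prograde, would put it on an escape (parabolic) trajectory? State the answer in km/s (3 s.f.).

Δv ≈ 3.15 km/s

r = 6371 + 510.8 = 6881.8 km = 6.8818×10⁶ m.
Circular speed v_c = √(μ/r) = 7611 m/s.
Escape speed v_esc = √(2μ/r) = √2 × v_c = 10760 m/s.
Δv = v_esc − v_c = 3152 m/s = 3.152 km/s.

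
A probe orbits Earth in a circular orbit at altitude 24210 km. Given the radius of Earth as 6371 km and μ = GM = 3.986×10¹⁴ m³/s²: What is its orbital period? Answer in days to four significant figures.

T ≈ 0.616 days

r = 6371 + 24210 = 30581 km = 3.0581×10⁷ m.
Kepler's third law: T = 2π√(r³/μ) = 2π√((3.058×10⁷)³ / 3.986×10¹⁴).
r³/μ = 7.175×10⁷ s², so T = 2π × 8.470×10³ = 5.322×10⁴ s.
Converting: 5.322×10⁴ s ÷ 86400 = 0.616 days.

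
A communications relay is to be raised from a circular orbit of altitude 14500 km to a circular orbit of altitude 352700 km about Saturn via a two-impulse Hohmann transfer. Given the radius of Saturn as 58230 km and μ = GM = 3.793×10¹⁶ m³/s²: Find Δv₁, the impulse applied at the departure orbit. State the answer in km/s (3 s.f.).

r₁ = 58230 + 14500 = 72730 km = 7.2730×10⁷ m.
r₂ = 58230 + 352700 = 410930 km = 4.1093×10⁸ m.
Transfer ellipse a_t = (r₁ + r₂)/2 = 2.418×10⁸ m.
At r₁: circular v_c1 = √(μ/r₁) = 22840 m/s; transfer-perikrone v_p = √[μ(2/r₁ − 1/a_t)] = 29770 m/s.
Δv₁ = v_p − v_c1 = 6932 m/s.
= 6.932 km/s.

Δv ≈ 6.93 km/s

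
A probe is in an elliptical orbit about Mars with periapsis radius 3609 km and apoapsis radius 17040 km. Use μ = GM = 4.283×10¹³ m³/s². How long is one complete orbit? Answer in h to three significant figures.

T ≈ 8.85 h

Semi-major axis a = (r_p + r_a)/2 = (3609.0 + 17040)/2 = 10324 km = 1.032×10⁷ m.
By Kepler's third law T = 2π√(a³/μ) = 2π × 5.069×10³ = 3.185×10⁴ s.
= 8.847 h.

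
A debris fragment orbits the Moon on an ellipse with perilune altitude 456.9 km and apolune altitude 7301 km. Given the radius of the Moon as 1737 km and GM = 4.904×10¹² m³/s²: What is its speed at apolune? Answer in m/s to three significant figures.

r_p = 1737 + 456.9 = 2193.9 km = 2.1939×10⁶ m.
r_a = 1737 + 7301 = 9038.0 km = 9.0380×10⁶ m.
Semi-major axis a = (r_p + r_a)/2 = 5615.9 km = 5.616×10⁶ m.
Vis-viva: v² = μ(2/r − 1/a) = 4.904×10¹² × (2.213×10⁻⁷ − 1.781×10⁻⁷) = 2.120×10⁵ m²/s².
v = 460.4 m/s.

v ≈ 460 m/s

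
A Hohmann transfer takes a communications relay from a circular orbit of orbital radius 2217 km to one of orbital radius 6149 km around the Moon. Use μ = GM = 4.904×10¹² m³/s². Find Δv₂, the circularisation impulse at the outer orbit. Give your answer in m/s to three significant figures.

r₁ = 2217 km = 2.217×10⁶ m.
r₂ = 6149 km = 6.149×10⁶ m.
Transfer ellipse a_t = (r₁ + r₂)/2 = 4.183×10⁶ m.
At r₁: circular v_c1 = √(μ/r₁) = 1487 m/s; transfer-perilune v_p = √[μ(2/r₁ − 1/a_t)] = 1803 m/s.
At r₂: circular v_c2 = √(μ/r₂) = 893.0 m/s; transfer-apolune v_a = √[μ(2/r₂ − 1/a_t)] = 650.1 m/s.
Δv₂ = v_c2 − v_a = 242.9 m/s.

Δv ≈ 243 m/s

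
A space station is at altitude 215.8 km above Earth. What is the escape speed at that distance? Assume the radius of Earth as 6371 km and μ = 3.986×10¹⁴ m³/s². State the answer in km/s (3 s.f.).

v_esc ≈ 11.0 km/s

r = 6371 + 215.8 = 6586.8 km = 6.5868×10⁶ m.
Escape speed v_esc = √(2μ/r) = √(2 × 3.986×10¹⁴ / 6.587×10⁶) = √(1.210×10⁸) = 11000 m/s.
= 11.00 km/s.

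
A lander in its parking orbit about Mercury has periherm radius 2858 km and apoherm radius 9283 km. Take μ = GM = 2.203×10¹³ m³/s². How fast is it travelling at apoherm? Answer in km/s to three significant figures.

Semi-major axis a = (r_p + r_a)/2 = 6070.5 km = 6.070×10⁶ m.
Vis-viva: v² = μ(2/r − 1/a) = 2.203×10¹³ × (2.154×10⁻⁷ − 1.647×10⁻⁷) = 1.117×10⁶ m²/s².
v = 1057 m/s = 1.057 km/s.

v ≈ 1.06 km/s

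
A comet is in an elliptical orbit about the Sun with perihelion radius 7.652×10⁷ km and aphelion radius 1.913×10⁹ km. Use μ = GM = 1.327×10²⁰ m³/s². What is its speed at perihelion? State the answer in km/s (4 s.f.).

Semi-major axis a = (r_p + r_a)/2 = 9.9476×10⁸ km = 9.948×10¹¹ m.
Vis-viva: v² = μ(2/r − 1/a) = 1.327×10²⁰ × (2.614×10⁻¹¹ − 1.005×10⁻¹²) = 3.335×10⁹ m²/s².
v = 57750 m/s = 57.75 km/s.

v ≈ 57.75 km/s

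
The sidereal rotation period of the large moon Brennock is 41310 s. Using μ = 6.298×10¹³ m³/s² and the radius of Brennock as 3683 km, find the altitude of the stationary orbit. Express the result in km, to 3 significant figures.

A synchronous orbit has period T, so by Kepler's third law a = (μT²/4π²)^(1/3).
μT²/4π² = 6.298×10¹³ × (4.131×10⁴)² / 39.48 = 2.722×10²¹ m³.
a = 1.396×10⁷ m = 13963 km.
Altitude h = a − R = 13963 − 3683 = 10280 km.

h_sync ≈ 10300 km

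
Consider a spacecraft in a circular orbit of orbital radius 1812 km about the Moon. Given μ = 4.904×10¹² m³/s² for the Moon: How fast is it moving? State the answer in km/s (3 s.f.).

v ≈ 1.65 km/s

r = 1812 km = 1.812×10⁶ m.
For a circular orbit v = √(μ/r) = √(4.904×10¹² / 1.812×10⁶) = √(2.706×10⁶) = 1645 m/s.
That is 1.645 km/s.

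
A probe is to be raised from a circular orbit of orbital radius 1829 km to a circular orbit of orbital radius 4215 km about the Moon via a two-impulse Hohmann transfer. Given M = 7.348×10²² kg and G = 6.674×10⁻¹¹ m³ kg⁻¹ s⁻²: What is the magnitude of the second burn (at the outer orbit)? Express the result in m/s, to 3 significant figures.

μ = GM = 6.674×10⁻¹¹ × 7.348×10²² = 4.904×10¹² m³/s².
r₁ = 1829 km = 1.829×10⁶ m.
r₂ = 4215 km = 4.215×10⁶ m.
Transfer ellipse a_t = (r₁ + r₂)/2 = 3.022×10⁶ m.
At r₁: circular v_c1 = √(μ/r₁) = 1637 m/s; transfer-perilune v_p = √[μ(2/r₁ − 1/a_t)] = 1934 m/s.
At r₂: circular v_c2 = √(μ/r₂) = 1079 m/s; transfer-apolune v_a = √[μ(2/r₂ − 1/a_t)] = 839.1 m/s.
Δv₂ = v_c2 − v_a = 239.5 m/s.

Δv ≈ 239 m/s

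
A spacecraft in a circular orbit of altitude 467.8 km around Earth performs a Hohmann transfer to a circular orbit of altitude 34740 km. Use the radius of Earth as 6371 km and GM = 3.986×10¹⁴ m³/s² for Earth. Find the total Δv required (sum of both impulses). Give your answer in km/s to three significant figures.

Δv_total ≈ 3.81 km/s

r₁ = 6371 + 467.8 = 6838.8 km = 6.8388×10⁶ m.
r₂ = 6371 + 34740 = 41111 km = 4.1111×10⁷ m.
Transfer ellipse a_t = (r₁ + r₂)/2 = 2.397×10⁷ m.
At r₁: circular v_c1 = √(μ/r₁) = 7634 m/s; transfer-perigee v_p = √[μ(2/r₁ − 1/a_t)] = 9997 m/s.
Δv₁ = v_p − v_c1 = 2363 m/s.
At r₂: circular v_c2 = √(μ/r₂) = 3114 m/s; transfer-apogee v_a = √[μ(2/r₂ − 1/a_t)] = 1663 m/s.
Δv₂ = v_c2 − v_a = 1451 m/s.
Total Δv = Δv₁ + Δv₂ = 3814 m/s = 3.814 km/s.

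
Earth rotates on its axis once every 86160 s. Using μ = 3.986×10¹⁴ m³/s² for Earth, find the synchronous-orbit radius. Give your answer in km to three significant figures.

r_sync ≈ 42200 km

A synchronous orbit has period T, so by Kepler's third law a = (μT²/4π²)^(1/3).
μT²/4π² = 3.986×10¹⁴ × (8.616×10⁴)² / 39.48 = 7.495×10²² m³.
a = 4.216×10⁷ m = 42163 km.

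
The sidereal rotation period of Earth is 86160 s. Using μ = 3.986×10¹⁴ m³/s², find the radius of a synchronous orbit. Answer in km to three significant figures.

r_sync ≈ 42200 km

A synchronous orbit has period T, so by Kepler's third law a = (μT²/4π²)^(1/3).
μT²/4π² = 3.986×10¹⁴ × (8.616×10⁴)² / 39.48 = 7.495×10²² m³.
a = 4.216×10⁷ m = 42163 km.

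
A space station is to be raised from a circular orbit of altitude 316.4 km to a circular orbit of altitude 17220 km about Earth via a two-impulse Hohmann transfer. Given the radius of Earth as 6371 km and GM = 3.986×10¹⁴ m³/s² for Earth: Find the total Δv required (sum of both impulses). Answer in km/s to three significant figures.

Δv_total ≈ 3.30 km/s

r₁ = 6371 + 316.4 = 6687.4 km = 6.6874×10⁶ m.
r₂ = 6371 + 17220 = 23591 km = 2.3591×10⁷ m.
Transfer ellipse a_t = (r₁ + r₂)/2 = 1.514×10⁷ m.
At r₁: circular v_c1 = √(μ/r₁) = 7720 m/s; transfer-perigee v_p = √[μ(2/r₁ − 1/a_t)] = 9637 m/s.
Δv₁ = v_p − v_c1 = 1917 m/s.
At r₂: circular v_c2 = √(μ/r₂) = 4111 m/s; transfer-apogee v_a = √[μ(2/r₂ − 1/a_t)] = 2732 m/s.
Δv₂ = v_c2 − v_a = 1379 m/s.
Total Δv = Δv₁ + Δv₂ = 3296 m/s = 3.296 km/s.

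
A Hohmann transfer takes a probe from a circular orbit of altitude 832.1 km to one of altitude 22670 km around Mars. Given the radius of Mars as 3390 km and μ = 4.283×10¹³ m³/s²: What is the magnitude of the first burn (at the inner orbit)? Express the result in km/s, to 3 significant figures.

r₁ = 3390 + 832.1 = 4222.1 km = 4.2221×10⁶ m.
r₂ = 3390 + 22670 = 26060 km = 2.6060×10⁷ m.
Transfer ellipse a_t = (r₁ + r₂)/2 = 1.514×10⁷ m.
At r₁: circular v_c1 = √(μ/r₁) = 3185 m/s; transfer-periapsis v_p = √[μ(2/r₁ − 1/a_t)] = 4178 m/s.
Δv₁ = v_p − v_c1 = 993.5 m/s.
= 0.9935 km/s.

Δv ≈ 0.993 km/s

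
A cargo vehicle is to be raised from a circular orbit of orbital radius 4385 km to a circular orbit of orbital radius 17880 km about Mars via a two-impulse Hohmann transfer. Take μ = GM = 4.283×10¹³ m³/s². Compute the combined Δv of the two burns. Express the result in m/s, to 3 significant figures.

r₁ = 4385 km = 4.385×10⁶ m.
r₂ = 17880 km = 1.788×10⁷ m.
Transfer ellipse a_t = (r₁ + r₂)/2 = 1.113×10⁷ m.
At r₁: circular v_c1 = √(μ/r₁) = 3125 m/s; transfer-periapsis v_p = √[μ(2/r₁ − 1/a_t)] = 3961 m/s.
Δv₁ = v_p − v_c1 = 835.5 m/s.
At r₂: circular v_c2 = √(μ/r₂) = 1548 m/s; transfer-apoapsis v_a = √[μ(2/r₂ − 1/a_t)] = 971.4 m/s.
Δv₂ = v_c2 − v_a = 576.4 m/s.
Total Δv = Δv₁ + Δv₂ = 1412 m/s.

Δv_total ≈ 1410 m/s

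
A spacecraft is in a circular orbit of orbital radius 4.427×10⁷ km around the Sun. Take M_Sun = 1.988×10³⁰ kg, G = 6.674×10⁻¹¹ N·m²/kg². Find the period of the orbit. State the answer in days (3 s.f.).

T ≈ 58.8 days

μ = GM = 6.674×10⁻¹¹ × 1.988×10³⁰ = 1.327×10²⁰ m³/s².
r = 4.427×10⁷ km = 4.427×10¹⁰ m.
Kepler's third law: T = 2π√(r³/μ) = 2π√((4.427×10¹⁰)³ / 1.327×10²⁰).
r³/μ = 6.539×10¹¹ s², so T = 2π × 8.087×10⁵ = 5.081×10⁶ s.
Converting: 5.081×10⁶ s ÷ 86400 = 58.81 days.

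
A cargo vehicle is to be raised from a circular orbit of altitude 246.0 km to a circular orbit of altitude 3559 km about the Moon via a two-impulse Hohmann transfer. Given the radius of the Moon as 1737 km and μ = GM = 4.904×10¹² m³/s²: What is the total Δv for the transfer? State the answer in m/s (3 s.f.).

r₁ = 1737 + 246.0 = 1983.0 km = 1.9830×10⁶ m.
r₂ = 1737 + 3559 = 5296.0 km = 5.2960×10⁶ m.
Transfer ellipse a_t = (r₁ + r₂)/2 = 3.640×10⁶ m.
At r₁: circular v_c1 = √(μ/r₁) = 1573 m/s; transfer-perilune v_p = √[μ(2/r₁ − 1/a_t)] = 1897 m/s.
Δv₁ = v_p − v_c1 = 324.4 m/s.
At r₂: circular v_c2 = √(μ/r₂) = 962.3 m/s; transfer-apolune v_a = √[μ(2/r₂ − 1/a_t)] = 710.3 m/s.
Δv₂ = v_c2 − v_a = 252.0 m/s.
Total Δv = Δv₁ + Δv₂ = 576.4 m/s.

Δv_total ≈ 576 m/s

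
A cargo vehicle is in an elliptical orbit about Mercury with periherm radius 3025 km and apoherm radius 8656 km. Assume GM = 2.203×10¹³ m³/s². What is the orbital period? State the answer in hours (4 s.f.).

Semi-major axis a = (r_p + r_a)/2 = (3025.0 + 8656.0)/2 = 5840.5 km = 5.840×10⁶ m.
By Kepler's third law T = 2π√(a³/μ) = 2π × 3.007×10³ = 1.890×10⁴ s.
= 5.249 hours.

T ≈ 5.249 hours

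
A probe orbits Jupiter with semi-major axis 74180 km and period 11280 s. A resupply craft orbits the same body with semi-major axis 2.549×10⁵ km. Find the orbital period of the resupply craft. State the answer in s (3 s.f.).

T₂ ≈ 71900 s

Kepler's third law: T² ∝ a³, so T₂ = T₁ (a₂/a₁)^(3/2).
a₂/a₁ = 3.436, (a₂/a₁)^(3/2) = 6.370.
T₂ = 11280 × 6.370 = 71850 s.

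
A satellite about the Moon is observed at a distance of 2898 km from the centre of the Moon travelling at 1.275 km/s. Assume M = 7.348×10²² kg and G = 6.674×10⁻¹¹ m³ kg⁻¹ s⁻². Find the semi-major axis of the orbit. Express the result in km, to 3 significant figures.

μ = GM = 6.674×10⁻¹¹ × 7.348×10²² = 4.904×10¹² m³/s².
r = 2.898×10⁶ m.
Specific orbital energy ε = v²/2 − μ/r = (1275)²/2 − 4.904×10¹²/2.898×10⁶ = -8.794×10⁵ J/kg.
Since ε = −μ/(2a), a = −μ/(2ε) = 2.788×10⁶ m = 2788.3 km.

a ≈ 2790 km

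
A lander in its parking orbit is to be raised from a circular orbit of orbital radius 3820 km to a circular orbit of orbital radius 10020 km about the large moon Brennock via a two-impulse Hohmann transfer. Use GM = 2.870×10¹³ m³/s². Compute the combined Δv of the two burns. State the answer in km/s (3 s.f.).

r₁ = 3820 km = 3.820×10⁶ m.
r₂ = 10020 km = 1.002×10⁷ m.
Transfer ellipse a_t = (r₁ + r₂)/2 = 6.920×10⁶ m.
At r₁: circular v_c1 = √(μ/r₁) = 2741 m/s; transfer-periapsis v_p = √[μ(2/r₁ − 1/a_t)] = 3298 m/s.
Δv₁ = v_p − v_c1 = 557.3 m/s.
At r₂: circular v_c2 = √(μ/r₂) = 1692 m/s; transfer-apoapsis v_a = √[μ(2/r₂ − 1/a_t)] = 1257 m/s.
Δv₂ = v_c2 − v_a = 435.0 m/s.
Total Δv = Δv₁ + Δv₂ = 992.3 m/s = 0.9923 km/s.

Δv_total ≈ 0.992 km/s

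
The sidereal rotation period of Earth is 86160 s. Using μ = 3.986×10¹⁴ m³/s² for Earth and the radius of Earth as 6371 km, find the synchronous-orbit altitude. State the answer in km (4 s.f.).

A synchronous orbit has period T, so by Kepler's third law a = (μT²/4π²)^(1/3).
μT²/4π² = 3.986×10¹⁴ × (8.616×10⁴)² / 39.48 = 7.495×10²² m³.
a = 4.216×10⁷ m = 42163 km.
Altitude h = a − R = 42163 − 6371 = 35792 km.

h_sync ≈ 35790 km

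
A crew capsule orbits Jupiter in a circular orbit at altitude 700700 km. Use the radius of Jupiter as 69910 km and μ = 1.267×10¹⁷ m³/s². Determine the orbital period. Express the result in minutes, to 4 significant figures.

T ≈ 6294 minutes

r = 69910 + 700700 = 770610 km = 7.7061×10⁸ m.
Kepler's third law: T = 2π√(r³/μ) = 2π√((7.706×10⁸)³ / 1.267×10¹⁷).
r³/μ = 3.612×10⁹ s², so T = 2π × 6.010×10⁴ = 3.776×10⁵ s.
Converting: 3.776×10⁵ s ÷ 60.00 = 6294 minutes.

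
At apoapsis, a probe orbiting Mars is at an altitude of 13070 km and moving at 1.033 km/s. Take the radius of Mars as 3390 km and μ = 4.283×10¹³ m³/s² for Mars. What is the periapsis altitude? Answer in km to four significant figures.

r_a = 3390 + 13070 = 16460 km = 1.646×10⁷ m.
Specific energy ε = v²/2 − μ/r = -2.069×10⁶ J/kg, so a = −μ/(2ε) = 1.035×10⁷ m.
The apsides satisfy r_p + r_a = 2a, so the periapsis radius is 2a − r_a = 4.246×10⁶ m = 4245.6 km.
Periapsis altitude = 4245.6 − 3390 = 855.61 km.

periapsis altitude ≈ 855.6 km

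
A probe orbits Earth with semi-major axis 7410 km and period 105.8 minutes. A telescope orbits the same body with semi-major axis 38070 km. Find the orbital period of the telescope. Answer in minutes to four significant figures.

T₂ ≈ 1232 minutes

Kepler's third law: T² ∝ a³, so T₂ = T₁ (a₂/a₁)^(3/2).
a₂/a₁ = 5.138, (a₂/a₁)^(3/2) = 11.65.
T₂ = 105.8 × 11.65 = 1232 minutes.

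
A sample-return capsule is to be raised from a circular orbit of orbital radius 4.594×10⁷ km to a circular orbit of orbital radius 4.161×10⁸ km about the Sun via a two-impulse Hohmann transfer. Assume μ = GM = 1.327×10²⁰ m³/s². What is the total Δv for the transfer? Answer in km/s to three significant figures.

Δv_total ≈ 28.3 km/s

r₁ = 4.594×10⁷ km = 4.594×10¹⁰ m.
r₂ = 4.161×10⁸ km = 4.161×10¹¹ m.
Transfer ellipse a_t = (r₁ + r₂)/2 = 2.310×10¹¹ m.
At r₁: circular v_c1 = √(μ/r₁) = 53750 m/s; transfer-perihelion v_p = √[μ(2/r₁ − 1/a_t)] = 72130 m/s.
Δv₁ = v_p − v_c1 = 18380 m/s.
At r₂: circular v_c2 = √(μ/r₂) = 17860 m/s; transfer-aphelion v_a = √[μ(2/r₂ − 1/a_t)] = 7964 m/s.
Δv₂ = v_c2 − v_a = 9895 m/s.
Total Δv = Δv₁ + Δv₂ = 28280 m/s = 28.28 km/s.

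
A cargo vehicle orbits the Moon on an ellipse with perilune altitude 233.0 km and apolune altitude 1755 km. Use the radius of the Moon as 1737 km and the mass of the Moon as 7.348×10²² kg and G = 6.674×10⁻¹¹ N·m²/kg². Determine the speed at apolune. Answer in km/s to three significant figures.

v ≈ 1.01 km/s

μ = GM = 6.674×10⁻¹¹ × 7.348×10²² = 4.904×10¹² m³/s².
r_p = 1737 + 233.0 = 1970.0 km = 1.9700×10⁶ m.
r_a = 1737 + 1755 = 3492.0 km = 3.4920×10⁶ m.
Semi-major axis a = (r_p + r_a)/2 = 2731.0 km = 2.731×10⁶ m.
Vis-viva: v² = μ(2/r − 1/a) = 4.904×10¹² × (5.727×10⁻⁷ − 3.662×10⁻⁷) = 1.013×10⁶ m²/s².
v = 1006 m/s = 1.006 km/s.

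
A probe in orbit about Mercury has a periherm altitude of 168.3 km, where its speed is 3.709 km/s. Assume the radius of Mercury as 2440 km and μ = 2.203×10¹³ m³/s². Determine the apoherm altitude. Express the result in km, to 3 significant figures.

r_p = 2440 + 168.3 = 2608.3 km = 2.608×10⁶ m.
Specific energy ε = v²/2 − μ/r = -1.568×10⁶ J/kg, so a = −μ/(2ε) = 7.026×10⁶ m.
The apsides satisfy r_p + r_a = 2a, so the apoherm radius is 2a − r_p = 1.144×10⁷ m = 11443 km.
Apoherm altitude = 11443 − 2440 = 9003.5 km.

apoherm altitude ≈ 9000 km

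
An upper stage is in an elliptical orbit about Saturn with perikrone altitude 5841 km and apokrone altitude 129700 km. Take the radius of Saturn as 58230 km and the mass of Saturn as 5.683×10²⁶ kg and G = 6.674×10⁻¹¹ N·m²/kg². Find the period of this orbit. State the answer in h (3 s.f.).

μ = GM = 6.674×10⁻¹¹ × 5.683×10²⁶ = 3.793×10¹⁶ m³/s².
r_p = 58230 + 5841 = 64071 km = 6.4071×10⁷ m.
r_a = 58230 + 129700 = 187930 km = 1.8793×10⁸ m.
Semi-major axis a = (r_p + r_a)/2 = (64071 + 1.8793×10⁵)/2 = 1.2600×10⁵ km = 1.260×10⁸ m.
By Kepler's third law T = 2π√(a³/μ) = 2π × 7.262×10³ = 4.563×10⁴ s.
= 12.68 h.

T ≈ 12.7 h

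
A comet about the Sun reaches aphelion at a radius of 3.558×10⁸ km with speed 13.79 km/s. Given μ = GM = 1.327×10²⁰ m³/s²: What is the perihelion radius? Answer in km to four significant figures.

r_a = 3.558×10¹¹ m.
Specific energy ε = v²/2 − μ/r = -2.779×10⁸ J/kg, so a = −μ/(2ε) = 2.388×10¹¹ m.
The apsides satisfy r_p + r_a = 2a, so the perihelion radius is 2a − r_a = 1.217×10¹¹ m = 1.2174×10⁸ km.

perihelion radius ≈ 1.217×10⁸ km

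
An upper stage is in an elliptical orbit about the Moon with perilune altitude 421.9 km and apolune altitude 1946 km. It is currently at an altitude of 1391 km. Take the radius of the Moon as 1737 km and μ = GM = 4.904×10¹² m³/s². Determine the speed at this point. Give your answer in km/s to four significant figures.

r_p = 1737 + 421.9 = 2158.9 km = 2.1589×10⁶ m.
r_a = 1737 + 1946 = 3683.0 km = 3.6830×10⁶ m.
r = 1737 + 1391 = 3128.0 km = 3.128×10⁶ m.
Semi-major axis a = (r_p + r_a)/2 = 2920.9 km = 2.921×10⁶ m.
Vis-viva: v² = μ(2/r − 1/a) = 4.904×10¹² × (6.394×10⁻⁷ − 3.424×10⁻⁷) = 1.457×10⁶ m²/s².
v = 1207 m/s = 1.207 km/s.

v ≈ 1.207 km/s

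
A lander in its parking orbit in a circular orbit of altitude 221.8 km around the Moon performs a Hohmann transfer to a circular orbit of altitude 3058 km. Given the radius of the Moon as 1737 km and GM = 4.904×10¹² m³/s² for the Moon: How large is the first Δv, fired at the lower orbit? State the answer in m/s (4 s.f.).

Δv ≈ 303.2 m/s

r₁ = 1737 + 221.8 = 1958.8 km = 1.9588×10⁶ m.
r₂ = 1737 + 3058 = 4795.0 km = 4.7950×10⁶ m.
Transfer ellipse a_t = (r₁ + r₂)/2 = 3.377×10⁶ m.
At r₁: circular v_c1 = √(μ/r₁) = 1582 m/s; transfer-perilune v_p = √[μ(2/r₁ − 1/a_t)] = 1885 m/s.
Δv₁ = v_p − v_c1 = 303.2 m/s.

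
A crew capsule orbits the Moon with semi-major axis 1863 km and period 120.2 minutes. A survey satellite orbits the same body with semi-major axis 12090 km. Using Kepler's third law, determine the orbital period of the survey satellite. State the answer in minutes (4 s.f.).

Kepler's third law: T² ∝ a³, so T₂ = T₁ (a₂/a₁)^(3/2).
a₂/a₁ = 6.490, (a₂/a₁)^(3/2) = 16.53.
T₂ = 120.2 × 16.53 = 1987 minutes.

T₂ ≈ 1987 minutes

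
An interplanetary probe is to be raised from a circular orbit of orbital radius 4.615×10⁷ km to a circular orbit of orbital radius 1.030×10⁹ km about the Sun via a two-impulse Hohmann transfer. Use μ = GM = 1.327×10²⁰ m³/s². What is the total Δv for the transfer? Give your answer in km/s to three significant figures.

r₁ = 4.615×10⁷ km = 4.615×10¹⁰ m.
r₂ = 1.030×10⁹ km = 1.030×10¹² m.
Transfer ellipse a_t = (r₁ + r₂)/2 = 5.381×10¹¹ m.
At r₁: circular v_c1 = √(μ/r₁) = 53620 m/s; transfer-perihelion v_p = √[μ(2/r₁ − 1/a_t)] = 74190 m/s.
Δv₁ = v_p − v_c1 = 20570 m/s.
At r₂: circular v_c2 = √(μ/r₂) = 11350 m/s; transfer-aphelion v_a = √[μ(2/r₂ − 1/a_t)] = 3324 m/s.
Δv₂ = v_c2 − v_a = 8026 m/s.
Total Δv = Δv₁ + Δv₂ = 28590 m/s = 28.59 km/s.

Δv_total ≈ 28.6 km/s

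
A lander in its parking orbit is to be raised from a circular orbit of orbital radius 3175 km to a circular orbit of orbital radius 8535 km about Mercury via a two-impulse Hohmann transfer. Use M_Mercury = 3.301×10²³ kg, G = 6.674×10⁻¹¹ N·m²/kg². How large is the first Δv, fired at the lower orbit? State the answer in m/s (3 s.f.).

Δv ≈ 546 m/s

μ = GM = 6.674×10⁻¹¹ × 3.301×10²³ = 2.203×10¹³ m³/s².
r₁ = 3175 km = 3.175×10⁶ m.
r₂ = 8535 km = 8.535×10⁶ m.
Transfer ellipse a_t = (r₁ + r₂)/2 = 5.855×10⁶ m.
At r₁: circular v_c1 = √(μ/r₁) = 2634 m/s; transfer-periherm v_p = √[μ(2/r₁ − 1/a_t)] = 3180 m/s.
Δv₁ = v_p − v_c1 = 546.2 m/s.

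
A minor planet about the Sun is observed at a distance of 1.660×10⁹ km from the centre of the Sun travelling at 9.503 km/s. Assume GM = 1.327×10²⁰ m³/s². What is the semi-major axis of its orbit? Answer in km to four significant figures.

r = 1.660×10¹² m.
Vis-viva rearranged: 1/a = 2/r − v²/μ = 1.205×10⁻¹² − 6.805×10⁻¹³ = 5.243×10⁻¹³ m⁻¹.
a = 1.907×10¹² m = 1.9074×10⁹ km.

a ≈ 1.907×10⁹ km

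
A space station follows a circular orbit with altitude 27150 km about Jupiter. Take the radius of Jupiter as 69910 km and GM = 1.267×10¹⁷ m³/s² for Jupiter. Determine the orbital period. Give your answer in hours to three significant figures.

r = 69910 + 27150 = 97060 km = 9.7060×10⁷ m.
Kepler's third law: T = 2π√(r³/μ) = 2π√((9.706×10⁷)³ / 1.267×10¹⁷).
r³/μ = 7.217×10⁶ s², so T = 2π × 2.686×10³ = 1.688×10⁴ s.
Converting: 1.688×10⁴ s ÷ 3600 = 4.689 hours.

T ≈ 4.69 hours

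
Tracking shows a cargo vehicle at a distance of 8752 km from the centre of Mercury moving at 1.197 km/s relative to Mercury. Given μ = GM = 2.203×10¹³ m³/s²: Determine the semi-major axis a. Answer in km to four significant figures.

a ≈ 6117 km

r = 8.752×10⁶ m.
Vis-viva rearranged: 1/a = 2/r − v²/μ = 2.285×10⁻⁷ − 6.504×10⁻⁸ = 1.635×10⁻⁷ m⁻¹.
a = 6.117×10⁶ m = 6116.9 km.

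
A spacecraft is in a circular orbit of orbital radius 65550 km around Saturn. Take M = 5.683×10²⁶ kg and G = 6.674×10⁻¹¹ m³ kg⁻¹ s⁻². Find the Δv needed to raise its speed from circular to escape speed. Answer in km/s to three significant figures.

μ = GM = 6.674×10⁻¹¹ × 5.683×10²⁶ = 3.793×10¹⁶ m³/s².
r = 65550 km = 6.555×10⁷ m.
Circular speed v_c = √(μ/r) = 24050 m/s.
Escape speed v_esc = √(2μ/r) = √2 × v_c = 34020 m/s.
Δv = v_esc − v_c = 9964 m/s = 9.964 km/s.

Δv ≈ 9.96 km/s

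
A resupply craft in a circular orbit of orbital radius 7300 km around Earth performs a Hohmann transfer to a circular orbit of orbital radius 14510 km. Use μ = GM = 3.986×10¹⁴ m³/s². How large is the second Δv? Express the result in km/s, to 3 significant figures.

Δv ≈ 0.953 km/s

r₁ = 7300 km = 7.300×10⁶ m.
r₂ = 14510 km = 1.451×10⁷ m.
Transfer ellipse a_t = (r₁ + r₂)/2 = 1.090×10⁷ m.
At r₁: circular v_c1 = √(μ/r₁) = 7389 m/s; transfer-perigee v_p = √[μ(2/r₁ − 1/a_t)] = 8524 m/s.
At r₂: circular v_c2 = √(μ/r₂) = 5241 m/s; transfer-apogee v_a = √[μ(2/r₂ − 1/a_t)] = 4288 m/s.
Δv₂ = v_c2 − v_a = 953.0 m/s.
= 0.953 km/s.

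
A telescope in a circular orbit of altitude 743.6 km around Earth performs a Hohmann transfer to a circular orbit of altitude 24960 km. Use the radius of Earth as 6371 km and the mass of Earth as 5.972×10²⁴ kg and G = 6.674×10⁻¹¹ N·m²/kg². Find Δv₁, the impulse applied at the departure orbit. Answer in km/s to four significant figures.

Δv ≈ 2.071 km/s

μ = GM = 6.674×10⁻¹¹ × 5.972×10²⁴ = 3.986×10¹⁴ m³/s².
r₁ = 6371 + 743.6 = 7114.6 km = 7.1146×10⁶ m.
r₂ = 6371 + 24960 = 31331 km = 3.1331×10⁷ m.
Transfer ellipse a_t = (r₁ + r₂)/2 = 1.922×10⁷ m.
At r₁: circular v_c1 = √(μ/r₁) = 7485 m/s; transfer-perigee v_p = √[μ(2/r₁ − 1/a_t)] = 9556 m/s.
Δv₁ = v_p − v_c1 = 2071 m/s.
= 2.071 km/s.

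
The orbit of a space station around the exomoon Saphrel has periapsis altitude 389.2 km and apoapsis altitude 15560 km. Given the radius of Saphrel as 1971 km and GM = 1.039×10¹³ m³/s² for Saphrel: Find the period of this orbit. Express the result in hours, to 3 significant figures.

T ≈ 17.0 hours

r_p = 1971 + 389.2 = 2360.2 km = 2.3602×10⁶ m.
r_a = 1971 + 15560 = 17531 km = 1.7531×10⁷ m.
Semi-major axis a = (r_p + r_a)/2 = (2360.2 + 17531)/2 = 9945.6 km = 9.946×10⁶ m.
By Kepler's third law T = 2π√(a³/μ) = 2π × 9.731×10³ = 6.114×10⁴ s.
= 16.98 hours.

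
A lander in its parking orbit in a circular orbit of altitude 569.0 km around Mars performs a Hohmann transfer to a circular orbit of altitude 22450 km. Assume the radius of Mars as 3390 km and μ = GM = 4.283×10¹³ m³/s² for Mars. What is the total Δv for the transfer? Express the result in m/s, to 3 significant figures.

r₁ = 3390 + 569.0 = 3959.0 km = 3.9590×10⁶ m.
r₂ = 3390 + 22450 = 25840 km = 2.5840×10⁷ m.
Transfer ellipse a_t = (r₁ + r₂)/2 = 1.490×10⁷ m.
At r₁: circular v_c1 = √(μ/r₁) = 3289 m/s; transfer-periapsis v_p = √[μ(2/r₁ − 1/a_t)] = 4332 m/s.
Δv₁ = v_p − v_c1 = 1042 m/s.
At r₂: circular v_c2 = √(μ/r₂) = 1287 m/s; transfer-apoapsis v_a = √[μ(2/r₂ − 1/a_t)] = 663.6 m/s.
Δv₂ = v_c2 − v_a = 623.8 m/s.
Total Δv = Δv₁ + Δv₂ = 1666 m/s.

Δv_total ≈ 1670 m/s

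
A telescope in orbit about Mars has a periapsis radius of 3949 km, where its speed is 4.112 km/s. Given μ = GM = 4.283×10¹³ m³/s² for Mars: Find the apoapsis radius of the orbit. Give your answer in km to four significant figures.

apoapsis radius ≈ 13960 km

r_p = 3.949×10⁶ m.
Specific energy ε = v²/2 − μ/r = -2.392×10⁶ J/kg, so a = −μ/(2ε) = 8.955×10⁶ m.
The apsides satisfy r_p + r_a = 2a, so the apoapsis radius is 2a − r_p = 1.396×10⁷ m = 13960 km.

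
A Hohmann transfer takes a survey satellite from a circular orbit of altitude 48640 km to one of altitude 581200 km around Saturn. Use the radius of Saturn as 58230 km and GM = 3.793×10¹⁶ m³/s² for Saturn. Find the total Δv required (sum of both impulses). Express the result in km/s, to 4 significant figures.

Δv_total ≈ 9.402 km/s

r₁ = 58230 + 48640 = 106870 km = 1.0687×10⁸ m.
r₂ = 58230 + 581200 = 639430 km = 6.3943×10⁸ m.
Transfer ellipse a_t = (r₁ + r₂)/2 = 3.732×10⁸ m.
At r₁: circular v_c1 = √(μ/r₁) = 18840 m/s; transfer-perikrone v_p = √[μ(2/r₁ − 1/a_t)] = 24660 m/s.
Δv₁ = v_p − v_c1 = 5822 m/s.
At r₂: circular v_c2 = √(μ/r₂) = 7702 m/s; transfer-apokrone v_a = √[μ(2/r₂ − 1/a_t)] = 4122 m/s.
Δv₂ = v_c2 − v_a = 3580 m/s.
Total Δv = Δv₁ + Δv₂ = 9402 m/s = 9.402 km/s.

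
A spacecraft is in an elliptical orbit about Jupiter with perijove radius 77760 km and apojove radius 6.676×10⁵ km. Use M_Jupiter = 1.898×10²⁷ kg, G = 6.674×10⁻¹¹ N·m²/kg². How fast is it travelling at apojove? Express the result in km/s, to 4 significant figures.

v ≈ 6.292 km/s

μ = GM = 6.674×10⁻¹¹ × 1.898×10²⁷ = 1.267×10¹⁷ m³/s².
Semi-major axis a = (r_p + r_a)/2 = 3.7268×10⁵ km = 3.727×10⁸ m.
Vis-viva: v² = μ(2/r − 1/a) = 1.267×10¹⁷ × (2.996×10⁻⁹ − 2.683×10⁻⁹) = 3.959×10⁷ m²/s².
v = 6292 m/s = 6.292 km/s.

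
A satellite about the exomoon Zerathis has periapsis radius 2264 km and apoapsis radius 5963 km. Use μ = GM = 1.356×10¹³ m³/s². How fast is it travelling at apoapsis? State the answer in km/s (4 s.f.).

Semi-major axis a = (r_p + r_a)/2 = 4113.5 km = 4.114×10⁶ m.
Vis-viva: v² = μ(2/r − 1/a) = 1.356×10¹³ × (3.354×10⁻⁷ − 2.431×10⁻⁷) = 1.252×10⁶ m²/s².
v = 1119 m/s = 1.119 km/s.

v ≈ 1.119 km/s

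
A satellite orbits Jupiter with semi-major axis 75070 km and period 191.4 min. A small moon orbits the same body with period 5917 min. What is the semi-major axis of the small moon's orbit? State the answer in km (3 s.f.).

a₂ ≈ 7.39×10⁵ km

Kepler's third law: a³ ∝ T², so a₂ = a₁ (T₂/T₁)^(2/3).
T₂/T₁ = 30.91, (T₂/T₁)^(2/3) = 9.850.
a₂ = 75070 × 9.850 = 7.394×10⁵ km.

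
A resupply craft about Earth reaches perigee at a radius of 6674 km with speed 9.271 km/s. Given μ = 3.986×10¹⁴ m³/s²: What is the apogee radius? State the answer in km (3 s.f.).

apogee radius ≈ 17100 km

r_p = 6.674×10⁶ m.
Specific energy ε = v²/2 − μ/r = -1.675×10⁷ J/kg, so a = −μ/(2ε) = 1.190×10⁷ m.
The apsides satisfy r_p + r_a = 2a, so the apogee radius is 2a − r_p = 1.713×10⁷ m = 17125 km.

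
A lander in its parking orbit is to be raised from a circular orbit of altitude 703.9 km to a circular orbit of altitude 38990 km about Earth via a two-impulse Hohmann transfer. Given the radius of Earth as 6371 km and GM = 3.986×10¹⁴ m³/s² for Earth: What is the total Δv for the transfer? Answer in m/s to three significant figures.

r₁ = 6371 + 703.9 = 7074.9 km = 7.0749×10⁶ m.
r₂ = 6371 + 38990 = 45361 km = 4.5361×10⁷ m.
Transfer ellipse a_t = (r₁ + r₂)/2 = 2.622×10⁷ m.
At r₁: circular v_c1 = √(μ/r₁) = 7506 m/s; transfer-perigee v_p = √[μ(2/r₁ − 1/a_t)] = 9873 m/s.
Δv₁ = v_p − v_c1 = 2367 m/s.
At r₂: circular v_c2 = √(μ/r₂) = 2964 m/s; transfer-apogee v_a = √[μ(2/r₂ − 1/a_t)] = 1540 m/s.
Δv₂ = v_c2 − v_a = 1424 m/s.
Total Δv = Δv₁ + Δv₂ = 3791 m/s.

Δv_total ≈ 3790 m/s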